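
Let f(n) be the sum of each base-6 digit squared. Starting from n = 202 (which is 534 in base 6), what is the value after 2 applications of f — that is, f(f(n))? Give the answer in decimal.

202 = (5,3,4)_6 → 5² + 3² + 4² = 25 + 9 + 16 = 50
50 = (1,2,2)_6 → 1² + 2² + 2² = 1 + 4 + 4 = 9

9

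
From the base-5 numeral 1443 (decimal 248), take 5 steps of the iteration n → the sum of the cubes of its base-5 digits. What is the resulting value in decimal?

248 = (1,4,4,3)_5 → 1³ + 4³ + 4³ + 3³ = 1 + 64 + 64 + 27 = 156
156 = (1,1,1,1)_5 → 1³ + 1³ + 1³ + 1³ = 1 + 1 + 1 + 1 = 4
4 = (4)_5 → 4³ = 64
64 = (2,2,4)_5 → 2³ + 2³ + 4³ = 8 + 8 + 64 = 80
80 = (3,1,0)_5 → 3³ + 1³ + 0³ = 27 + 1 + 0 = 28

28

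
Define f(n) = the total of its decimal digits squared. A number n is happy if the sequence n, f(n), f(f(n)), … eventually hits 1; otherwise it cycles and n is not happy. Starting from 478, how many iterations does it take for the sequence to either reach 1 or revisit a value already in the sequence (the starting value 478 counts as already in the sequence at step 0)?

478 → 4² + 7² + 8² = 16 + 49 + 64 = 129
129 → 1² + 2² + 9² = 1 + 4 + 81 = 86
86 → 8² + 6² = 64 + 36 = 100
100 → 1² + 0² + 0² = 1 + 0 + 0 = 1  — reached 1.
That took 4 steps.

4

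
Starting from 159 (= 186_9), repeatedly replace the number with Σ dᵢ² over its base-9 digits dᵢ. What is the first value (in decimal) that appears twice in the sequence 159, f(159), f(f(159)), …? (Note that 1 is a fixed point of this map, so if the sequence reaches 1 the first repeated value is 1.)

1

159 = (1,8,6)_9 → 101
101 = (1,2,2)_9 → 9
9 = (1,0)_9 → 1  — reached the fixed point 1.
1 → 1, so 1 is the first repeated value.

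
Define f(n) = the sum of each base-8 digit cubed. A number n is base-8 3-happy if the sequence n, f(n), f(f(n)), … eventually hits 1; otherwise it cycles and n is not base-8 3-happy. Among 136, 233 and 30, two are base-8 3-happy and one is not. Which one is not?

136: 136 → 9 → 2 → 8 → 1  — reaches 1 (base-8 3-happy)
233: 233 → 153 → 36 → 128 → 8 → 1  — reaches 1 (base-8 3-happy)
30: 30 → 243 → 270 → 281 → 92 → 92  — repeats 92 (not base-8 3-happy)

30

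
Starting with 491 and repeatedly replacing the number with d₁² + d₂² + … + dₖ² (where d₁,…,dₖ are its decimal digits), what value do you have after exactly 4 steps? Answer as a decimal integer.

20

491 → 98
98 → 145
145 → 42
42 → 20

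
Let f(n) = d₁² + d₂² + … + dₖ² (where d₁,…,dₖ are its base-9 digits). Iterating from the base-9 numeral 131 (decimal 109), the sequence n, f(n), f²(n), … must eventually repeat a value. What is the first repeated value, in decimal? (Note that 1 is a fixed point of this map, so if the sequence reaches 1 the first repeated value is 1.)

53

109 = (1,3,1)_9 → 11
11 = (1,2)_9 → 5
5 = (5)_9 → 25
25 = (2,7)_9 → 53
53 = (5,8)_9 → 89
89 = (1,0,8)_9 → 65
65 = (7,2)_9 → 53  — 53 already appeared earlier.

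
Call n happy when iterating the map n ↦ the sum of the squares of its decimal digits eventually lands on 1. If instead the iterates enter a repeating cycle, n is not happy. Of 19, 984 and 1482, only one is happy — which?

19: 19 → 82 → 68 → 100 → 1  — reaches 1 (happy)
984: 984 → 161 → 38 → 73 → 58 → 89 → 145 → 42 → 20 → 4 → 16 → 37 → 58  — repeats 58 (not happy)
1482: 1482 → 85 → 89 → 145 → 42 → 20 → 4 → 16 → 37 → 58 → 89  — repeats 89 (not happy)

19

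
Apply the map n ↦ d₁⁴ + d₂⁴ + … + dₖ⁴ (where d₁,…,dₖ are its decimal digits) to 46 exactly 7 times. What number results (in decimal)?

46 → 4⁴ + 6⁴ = 256 + 1296 = 1552
1552 → 1⁴ + 5⁴ + 5⁴ + 2⁴ = 1 + 625 + 625 + 16 = 1267
1267 → 1⁴ + 2⁴ + 6⁴ + 7⁴ = 1 + 16 + 1296 + 2401 = 3714
3714 → 3⁴ + 7⁴ + 1⁴ + 4⁴ = 81 + 2401 + 1 + 256 = 2739
2739 → 2⁴ + 7⁴ + 3⁴ + 9⁴ = 16 + 2401 + 81 + 6561 = 9059
9059 → 9⁴ + 0⁴ + 5⁴ + 9⁴ = 6561 + 0 + 625 + 6561 = 13747
13747 → 1⁴ + 3⁴ + 7⁴ + 4⁴ + 7⁴ = 1 + 81 + 2401 + 256 + 2401 = 5140

5140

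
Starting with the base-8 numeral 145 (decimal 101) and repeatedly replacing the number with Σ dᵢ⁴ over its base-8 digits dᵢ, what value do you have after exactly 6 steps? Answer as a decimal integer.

18

101 = (1,4,5)_8 → 882
882 = (1,5,6,2)_8 → 1938
1938 = (3,6,2,2)_8 → 1409
1409 = (2,6,0,1)_8 → 1313
1313 = (2,4,4,1)_8 → 529
529 = (1,0,2,1)_8 → 18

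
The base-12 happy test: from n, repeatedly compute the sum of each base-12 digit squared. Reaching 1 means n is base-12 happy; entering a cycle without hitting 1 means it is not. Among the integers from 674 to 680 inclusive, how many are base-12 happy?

674: 674 → 84 → 49 → 17 → 26 → 8 → 64 → 41 → 34 → 104 → 128 → 164 → 66 → 61 → 26  — not base-12 happy
675: 675 → 89 → 74 → 40 → 25 → 5 → 25  — not base-12 happy
676: 676 → 96 → 64 → 41 → 34 → 104 → 128 → 164 → 66 → 61 → 26 → 8 → 64  — not base-12 happy
677: 677 → 105 → 145 → 2 → 4 → 16 → 17 → 26 → 8 → 64 → 41 → 34 → 104 → 128 → 164 → 66 → 61 → 26  — not base-12 happy
678: 678 → 116 → 145 → 2 → 4 → 16 → 17 → 26 → 8 → 64 → 41 → 34 → 104 → 128 → 164 → 66 → 61 → 26  — not base-12 happy
679: 679 → 129 → 181 → 11 → 121 → 101 → 89 → 74 → 40 → 25 → 5 → 25  — not base-12 happy
680: 680 → 144 → 1  — base-12 happy
base-12 happy: 680

1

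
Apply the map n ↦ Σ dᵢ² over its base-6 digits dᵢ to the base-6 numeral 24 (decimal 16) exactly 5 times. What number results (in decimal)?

16 = (2,4)_6 → 2² + 4² = 4 + 16 = 20
20 = (3,2)_6 → 3² + 2² = 9 + 4 = 13
13 = (2,1)_6 → 2² + 1² = 4 + 1 = 5
5 = (5)_6 → 5² = 25
25 = (4,1)_6 → 4² + 1² = 16 + 1 = 17

17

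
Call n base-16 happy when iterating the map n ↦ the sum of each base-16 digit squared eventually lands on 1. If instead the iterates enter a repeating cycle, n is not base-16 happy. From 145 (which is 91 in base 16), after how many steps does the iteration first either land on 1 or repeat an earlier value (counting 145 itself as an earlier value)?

145 = (9,1)_16 → 9² + 1² = 82
82 = (5,2)_16 → 5² + 2² = 29
29 = (1,13)_16 → 1² + 13² = 170
170 = (10,10)_16 → 10² + 10² = 200
200 = (12,8)_16 → 12² + 8² = 208
208 = (13,0)_16 → 13² + 0² = 169
169 = (10,9)_16 → 10² + 9² = 181
181 = (11,5)_16 → 11² + 5² = 146
146 = (9,2)_16 → 9² + 2² = 85
85 = (5,5)_16 → 5² + 5² = 50
50 = (3,2)_16 → 3² + 2² = 13
13 = (13)_16 → 13² = 169  — 169 repeats.
That took 12 steps.

12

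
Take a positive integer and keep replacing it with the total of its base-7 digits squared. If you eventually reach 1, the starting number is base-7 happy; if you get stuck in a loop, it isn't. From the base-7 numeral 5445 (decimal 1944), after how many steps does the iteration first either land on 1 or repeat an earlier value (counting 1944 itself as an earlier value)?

8

1944 = (5,4,4,5)_7 → 82
82 = (1,4,5)_7 → 42
42 = (6,0)_7 → 36
36 = (5,1)_7 → 26
26 = (3,5)_7 → 34
34 = (4,6)_7 → 52
52 = (1,0,3)_7 → 10
10 = (1,3)_7 → 10  — 10 repeats.
That took 8 steps.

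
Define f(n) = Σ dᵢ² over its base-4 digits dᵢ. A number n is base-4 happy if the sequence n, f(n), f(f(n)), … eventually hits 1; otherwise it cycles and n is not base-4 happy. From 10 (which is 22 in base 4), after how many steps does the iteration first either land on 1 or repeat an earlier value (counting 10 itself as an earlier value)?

3

10 = (2,2)_4 → 8
8 = (2,0)_4 → 4
4 = (1,0)_4 → 1  — reached 1.
That took 3 steps.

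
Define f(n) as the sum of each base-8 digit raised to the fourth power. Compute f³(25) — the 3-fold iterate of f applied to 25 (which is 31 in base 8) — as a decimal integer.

25 = (3,1)_8 → 3⁴ + 1⁴ = 82
82 = (1,2,2)_8 → 1⁴ + 2⁴ + 2⁴ = 33
33 = (4,1)_8 → 4⁴ + 1⁴ = 257

257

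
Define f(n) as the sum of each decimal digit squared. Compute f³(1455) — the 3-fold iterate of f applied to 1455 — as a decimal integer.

89

1455 → 1² + 4² + 5² + 5² = 1 + 16 + 25 + 25 = 67
67 → 6² + 7² = 36 + 49 = 85
85 → 8² + 5² = 64 + 25 = 89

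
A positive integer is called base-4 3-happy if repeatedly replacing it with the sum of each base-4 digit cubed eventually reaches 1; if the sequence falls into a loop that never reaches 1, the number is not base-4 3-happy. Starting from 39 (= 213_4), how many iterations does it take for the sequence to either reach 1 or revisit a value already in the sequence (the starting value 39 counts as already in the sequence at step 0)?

3

39 = (2,1,3)_4 → 2³ + 1³ + 3³ = 36
36 = (2,1,0)_4 → 2³ + 1³ + 0³ = 9
9 = (2,1)_4 → 2³ + 1³ = 9  — 9 repeats.
That took 3 steps.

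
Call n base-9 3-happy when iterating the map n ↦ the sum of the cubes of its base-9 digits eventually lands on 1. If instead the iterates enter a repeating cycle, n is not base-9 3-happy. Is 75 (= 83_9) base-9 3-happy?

75 = (8,3)_9 → 8³ + 3³ = 539
539 = (6,5,8)_9 → 6³ + 5³ + 8³ = 853
853 = (1,1,4,7)_9 → 1³ + 1³ + 4³ + 7³ = 409
409 = (5,0,4)_9 → 5³ + 0³ + 4³ = 189
189 = (2,3,0)_9 → 2³ + 3³ + 0³ = 35
35 = (3,8)_9 → 3³ + 8³ = 539  — 539 already seen; the sequence cycles without reaching 1.

not base-9 3-happy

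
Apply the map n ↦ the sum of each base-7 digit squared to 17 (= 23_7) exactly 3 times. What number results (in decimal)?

29

17 = (2,3)_7 → 13
13 = (1,6)_7 → 37
37 = (5,2)_7 → 29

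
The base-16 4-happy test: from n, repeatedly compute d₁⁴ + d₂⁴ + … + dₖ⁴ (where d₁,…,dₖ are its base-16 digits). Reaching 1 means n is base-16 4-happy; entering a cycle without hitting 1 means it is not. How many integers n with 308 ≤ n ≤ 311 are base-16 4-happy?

3

308: 308 → 338 → 642 → 4128 → 17 → 2 → 16 → 1  (reaches 1)
309: 309 → 707 → 20833 → 1923 → 6578 → 21219 → 39138 → 49089 → 86003 → 101588 → 53650 → 35139 → 10994 → 60657 → 109778 → 59314 → 55474 → 47314 → 47314  (repeats 47314)
310: 310 → 1378 → 1937 → 8963 → 178 → 14657 → 6899 → 60707 → 67074 → 1313 → 642 → 4128 → 17 → 2 → 16 → 1  (reaches 1)
311: 311 → 2483 → 21283 → 803 → 178 → 14657 → 6899 → 60707 → 67074 → 1313 → 642 → 4128 → 17 → 2 → 16 → 1  (reaches 1)
base-16 4-happy: 308, 310, 311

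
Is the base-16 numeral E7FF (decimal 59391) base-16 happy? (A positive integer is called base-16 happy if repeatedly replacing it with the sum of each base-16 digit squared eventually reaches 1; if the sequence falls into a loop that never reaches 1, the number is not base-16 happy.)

not base-16 happy

59391 = (14,7,15,15)_16 → 14² + 7² + 15² + 15² = 695
695 = (2,11,7)_16 → 2² + 11² + 7² = 174
174 = (10,14)_16 → 10² + 14² = 296
296 = (1,2,8)_16 → 1² + 2² + 8² = 69
69 = (4,5)_16 → 4² + 5² = 41
41 = (2,9)_16 → 2² + 9² = 85
85 = (5,5)_16 → 5² + 5² = 50
50 = (3,2)_16 → 3² + 2² = 13
13 = (13)_16 → 13² = 169
169 = (10,9)_16 → 10² + 9² = 181
181 = (11,5)_16 → 11² + 5² = 146
146 = (9,2)_16 → 9² + 2² = 85  — 85 already seen; the sequence cycles without reaching 1.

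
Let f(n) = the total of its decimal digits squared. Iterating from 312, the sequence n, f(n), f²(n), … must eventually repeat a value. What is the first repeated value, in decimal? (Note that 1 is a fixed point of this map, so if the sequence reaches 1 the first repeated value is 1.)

312 → 3² + 1² + 2² = 9 + 1 + 4 = 14
14 → 1² + 4² = 1 + 16 = 17
17 → 1² + 7² = 1 + 49 = 50
50 → 5² + 0² = 25 + 0 = 25
25 → 2² + 5² = 4 + 25 = 29
29 → 2² + 9² = 4 + 81 = 85
85 → 8² + 5² = 64 + 25 = 89
89 → 8² + 9² = 64 + 81 = 145
145 → 1² + 4² + 5² = 1 + 16 + 25 = 42
42 → 4² + 2² = 16 + 4 = 20
20 → 2² + 0² = 4 + 0 = 4
4 → 4² = 16
16 → 1² + 6² = 1 + 36 = 37
37 → 3² + 7² = 9 + 49 = 58
58 → 5² + 8² = 25 + 64 = 89  — 89 already appeared earlier.

89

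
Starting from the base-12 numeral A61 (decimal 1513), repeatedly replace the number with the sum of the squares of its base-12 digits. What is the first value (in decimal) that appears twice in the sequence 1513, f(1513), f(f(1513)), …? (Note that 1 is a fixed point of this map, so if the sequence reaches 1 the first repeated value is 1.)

1513 = (10,6,1)_12 → 10² + 6² + 1² = 137
137 = (11,5)_12 → 11² + 5² = 146
146 = (1,0,2)_12 → 1² + 0² + 2² = 5
5 = (5)_12 → 5² = 25
25 = (2,1)_12 → 2² + 1² = 5  — 5 already appeared earlier.

5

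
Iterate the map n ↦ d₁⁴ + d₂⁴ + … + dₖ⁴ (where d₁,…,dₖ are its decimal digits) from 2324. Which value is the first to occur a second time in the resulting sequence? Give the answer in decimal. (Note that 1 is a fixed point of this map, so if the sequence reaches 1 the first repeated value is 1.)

13139

2324 → 2⁴ + 3⁴ + 2⁴ + 4⁴ = 369
369 → 3⁴ + 6⁴ + 9⁴ = 7938
7938 → 7⁴ + 9⁴ + 3⁴ + 8⁴ = 13139
13139 → 1⁴ + 3⁴ + 1⁴ + 3⁴ + 9⁴ = 6725
6725 → 6⁴ + 7⁴ + 2⁴ + 5⁴ = 4338
4338 → 4⁴ + 3⁴ + 3⁴ + 8⁴ = 4514
4514 → 4⁴ + 5⁴ + 1⁴ + 4⁴ = 1138
1138 → 1⁴ + 1⁴ + 3⁴ + 8⁴ = 4179
4179 → 4⁴ + 1⁴ + 7⁴ + 9⁴ = 9219
9219 → 9⁴ + 2⁴ + 1⁴ + 9⁴ = 13139  — 13139 already appeared earlier.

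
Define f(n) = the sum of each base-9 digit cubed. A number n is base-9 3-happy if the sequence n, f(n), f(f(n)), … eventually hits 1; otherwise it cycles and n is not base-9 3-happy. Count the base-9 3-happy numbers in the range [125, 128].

125: 125 → 577 → 345 → 99 → 9 → 1  — base-9 3-happy
126: 126 → 126  — not base-9 3-happy
127: 127 → 127  — not base-9 3-happy
128: 128 → 134 → 638 → 1198 → 470 → 476 → 980 → 540 → 432 → 152 → 856 → 128  — not base-9 3-happy
base-9 3-happy: 125

1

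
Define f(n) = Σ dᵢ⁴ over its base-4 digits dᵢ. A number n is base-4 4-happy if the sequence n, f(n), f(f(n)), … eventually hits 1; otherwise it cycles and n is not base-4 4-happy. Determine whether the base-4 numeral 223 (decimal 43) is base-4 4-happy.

not base-4 4-happy

43 = (2,2,3)_4 → 2⁴ + 2⁴ + 3⁴ = 16 + 16 + 81 = 113
113 = (1,3,0,1)_4 → 1⁴ + 3⁴ + 0⁴ + 1⁴ = 1 + 81 + 0 + 1 = 83
83 = (1,1,0,3)_4 → 1⁴ + 1⁴ + 0⁴ + 3⁴ = 1 + 1 + 0 + 81 = 83  — 83 already seen; the sequence cycles without reaching 1.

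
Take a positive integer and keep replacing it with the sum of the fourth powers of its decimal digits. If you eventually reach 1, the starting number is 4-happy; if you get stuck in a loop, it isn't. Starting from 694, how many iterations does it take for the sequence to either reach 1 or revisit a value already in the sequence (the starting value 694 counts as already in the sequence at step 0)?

694 → 6⁴ + 9⁴ + 4⁴ = 8113
8113 → 8⁴ + 1⁴ + 1⁴ + 3⁴ = 4179
4179 → 4⁴ + 1⁴ + 7⁴ + 9⁴ = 9219
9219 → 9⁴ + 2⁴ + 1⁴ + 9⁴ = 13139
13139 → 1⁴ + 3⁴ + 1⁴ + 3⁴ + 9⁴ = 6725
6725 → 6⁴ + 7⁴ + 2⁴ + 5⁴ = 4338
4338 → 4⁴ + 3⁴ + 3⁴ + 8⁴ = 4514
4514 → 4⁴ + 5⁴ + 1⁴ + 4⁴ = 1138
1138 → 1⁴ + 1⁴ + 3⁴ + 8⁴ = 4179  — 4179 repeats.
That took 9 steps.

9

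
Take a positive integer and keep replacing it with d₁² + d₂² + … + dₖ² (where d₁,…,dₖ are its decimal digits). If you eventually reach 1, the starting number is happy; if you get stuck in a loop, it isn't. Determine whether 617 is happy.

617 → 6² + 1² + 7² = 36 + 1 + 49 = 86
86 → 8² + 6² = 64 + 36 = 100
100 → 1² + 0² + 0² = 1 + 0 + 0 = 1  — reached 1.

happy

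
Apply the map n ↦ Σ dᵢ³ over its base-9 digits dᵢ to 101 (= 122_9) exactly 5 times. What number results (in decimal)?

101 = (1,2,2)_9 → 1³ + 2³ + 2³ = 17
17 = (1,8)_9 → 1³ + 8³ = 513
513 = (6,3,0)_9 → 6³ + 3³ + 0³ = 243
243 = (3,0,0)_9 → 3³ + 0³ + 0³ = 27
27 = (3,0)_9 → 3³ + 0³ = 27

27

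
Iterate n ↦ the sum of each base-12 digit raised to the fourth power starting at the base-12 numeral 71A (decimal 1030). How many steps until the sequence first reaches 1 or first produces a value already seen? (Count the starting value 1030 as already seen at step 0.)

14

1030 = (7,1,10)_12 → 7⁴ + 1⁴ + 10⁴ = 2401 + 1 + 10000 = 12402
12402 = (7,2,1,6)_12 → 7⁴ + 2⁴ + 1⁴ + 6⁴ = 2401 + 16 + 1 + 1296 = 3714
3714 = (2,1,9,6)_12 → 2⁴ + 1⁴ + 9⁴ + 6⁴ = 16 + 1 + 6561 + 1296 = 7874
7874 = (4,6,8,2)_12 → 4⁴ + 6⁴ + 8⁴ + 2⁴ = 256 + 1296 + 4096 + 16 = 5664
5664 = (3,3,4,0)_12 → 3⁴ + 3⁴ + 4⁴ + 0⁴ = 81 + 81 + 256 + 0 = 418
418 = (2,10,10)_12 → 2⁴ + 10⁴ + 10⁴ = 16 + 10000 + 10000 = 20016
20016 = (11,7,0,0)_12 → 11⁴ + 7⁴ + 0⁴ + 0⁴ = 14641 + 2401 + 0 + 0 = 17042
17042 = (9,10,4,2)_12 → 9⁴ + 10⁴ + 4⁴ + 2⁴ = 6561 + 10000 + 256 + 16 = 16833
16833 = (9,8,10,9)_12 → 9⁴ + 8⁴ + 10⁴ + 9⁴ = 6561 + 4096 + 10000 + 6561 = 27218
27218 = (1,3,9,0,2)_12 → 1⁴ + 3⁴ + 9⁴ + 0⁴ + 2⁴ = 1 + 81 + 6561 + 0 + 16 = 6659
6659 = (3,10,2,11)_12 → 3⁴ + 10⁴ + 2⁴ + 11⁴ = 81 + 10000 + 16 + 14641 = 24738
24738 = (1,2,3,9,6)_12 → 1⁴ + 2⁴ + 3⁴ + 9⁴ + 6⁴ = 1 + 16 + 81 + 6561 + 1296 = 7955
7955 = (4,7,2,11)_12 → 4⁴ + 7⁴ + 2⁴ + 11⁴ = 256 + 2401 + 16 + 14641 = 17314
17314 = (10,0,2,10)_12 → 10⁴ + 0⁴ + 2⁴ + 10⁴ = 10000 + 0 + 16 + 10000 = 20016  — 20016 repeats.
That took 14 steps.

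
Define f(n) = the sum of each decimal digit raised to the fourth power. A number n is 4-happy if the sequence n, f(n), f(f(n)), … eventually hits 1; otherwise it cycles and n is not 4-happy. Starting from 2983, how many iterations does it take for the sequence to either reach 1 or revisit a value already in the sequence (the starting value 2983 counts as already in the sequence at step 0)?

2983 → 2⁴ + 9⁴ + 8⁴ + 3⁴ = 16 + 6561 + 4096 + 81 = 10754
10754 → 1⁴ + 0⁴ + 7⁴ + 5⁴ + 4⁴ = 1 + 0 + 2401 + 625 + 256 = 3283
3283 → 3⁴ + 2⁴ + 8⁴ + 3⁴ = 81 + 16 + 4096 + 81 = 4274
4274 → 4⁴ + 2⁴ + 7⁴ + 4⁴ = 256 + 16 + 2401 + 256 = 2929
2929 → 2⁴ + 9⁴ + 2⁴ + 9⁴ = 16 + 6561 + 16 + 6561 = 13154
13154 → 1⁴ + 3⁴ + 1⁴ + 5⁴ + 4⁴ = 1 + 81 + 1 + 625 + 256 = 964
964 → 9⁴ + 6⁴ + 4⁴ = 6561 + 1296 + 256 = 8113
8113 → 8⁴ + 1⁴ + 1⁴ + 3⁴ = 4096 + 1 + 1 + 81 = 4179
4179 → 4⁴ + 1⁴ + 7⁴ + 9⁴ = 256 + 1 + 2401 + 6561 = 9219
9219 → 9⁴ + 2⁴ + 1⁴ + 9⁴ = 6561 + 16 + 1 + 6561 = 13139
13139 → 1⁴ + 3⁴ + 1⁴ + 3⁴ + 9⁴ = 1 + 81 + 1 + 81 + 6561 = 6725
6725 → 6⁴ + 7⁴ + 2⁴ + 5⁴ = 1296 + 2401 + 16 + 625 = 4338
4338 → 4⁴ + 3⁴ + 3⁴ + 8⁴ = 256 + 81 + 81 + 4096 = 4514
4514 → 4⁴ + 5⁴ + 1⁴ + 4⁴ = 256 + 625 + 1 + 256 = 1138
1138 → 1⁴ + 1⁴ + 3⁴ + 8⁴ = 1 + 1 + 81 + 4096 = 4179  — 4179 repeats.
That took 15 steps.

15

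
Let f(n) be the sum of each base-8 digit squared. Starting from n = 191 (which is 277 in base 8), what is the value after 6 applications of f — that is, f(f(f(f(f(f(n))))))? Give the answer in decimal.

191 = (2,7,7)_8 → 2² + 7² + 7² = 4 + 49 + 49 = 102
102 = (1,4,6)_8 → 1² + 4² + 6² = 1 + 16 + 36 = 53
53 = (6,5)_8 → 6² + 5² = 36 + 25 = 61
61 = (7,5)_8 → 7² + 5² = 49 + 25 = 74
74 = (1,1,2)_8 → 1² + 1² + 2² = 1 + 1 + 4 = 6
6 = (6)_8 → 6² = 36

36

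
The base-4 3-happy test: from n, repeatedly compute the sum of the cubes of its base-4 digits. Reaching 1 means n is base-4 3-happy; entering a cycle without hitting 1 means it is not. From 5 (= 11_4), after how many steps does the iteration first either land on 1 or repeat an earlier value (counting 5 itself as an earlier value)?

3

5 = (1,1)_4 → 1³ + 1³ = 2
2 = (2)_4 → 2³ = 8
8 = (2,0)_4 → 2³ + 0³ = 8  — 8 repeats.
That took 3 steps.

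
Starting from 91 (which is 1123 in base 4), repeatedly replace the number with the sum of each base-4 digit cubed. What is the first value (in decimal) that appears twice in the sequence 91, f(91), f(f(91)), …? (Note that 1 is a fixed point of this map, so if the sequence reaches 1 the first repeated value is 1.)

91 = (1,1,2,3)_4 → 37
37 = (2,1,1)_4 → 10
10 = (2,2)_4 → 16
16 = (1,0,0)_4 → 1  — reached the fixed point 1.
1 → 1, so 1 is the first repeated value.

1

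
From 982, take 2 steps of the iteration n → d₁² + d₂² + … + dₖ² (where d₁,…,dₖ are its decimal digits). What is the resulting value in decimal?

982 → 9² + 8² + 2² = 149
149 → 1² + 4² + 9² = 98

98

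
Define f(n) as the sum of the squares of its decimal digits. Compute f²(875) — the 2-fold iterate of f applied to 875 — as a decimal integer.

74

875 → 138
138 → 74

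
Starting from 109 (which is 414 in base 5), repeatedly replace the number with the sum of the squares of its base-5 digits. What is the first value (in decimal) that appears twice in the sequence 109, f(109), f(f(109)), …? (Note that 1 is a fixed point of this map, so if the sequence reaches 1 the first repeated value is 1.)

1

109 = (4,1,4)_5 → 4² + 1² + 4² = 16 + 1 + 16 = 33
33 = (1,1,3)_5 → 1² + 1² + 3² = 1 + 1 + 9 = 11
11 = (2,1)_5 → 2² + 1² = 4 + 1 = 5
5 = (1,0)_5 → 1² + 0² = 1 + 0 = 1  — reached the fixed point 1.
1 → 1, so 1 is the first repeated value.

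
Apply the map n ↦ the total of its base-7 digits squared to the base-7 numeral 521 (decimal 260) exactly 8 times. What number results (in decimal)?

260 = (5,2,1)_7 → 5² + 2² + 1² = 25 + 4 + 1 = 30
30 = (4,2)_7 → 4² + 2² = 16 + 4 = 20
20 = (2,6)_7 → 2² + 6² = 4 + 36 = 40
40 = (5,5)_7 → 5² + 5² = 25 + 25 = 50
50 = (1,0,1)_7 → 1² + 0² + 1² = 1 + 0 + 1 = 2
2 = (2)_7 → 2² = 4
4 = (4)_7 → 4² = 16
16 = (2,2)_7 → 2² + 2² = 4 + 4 = 8

8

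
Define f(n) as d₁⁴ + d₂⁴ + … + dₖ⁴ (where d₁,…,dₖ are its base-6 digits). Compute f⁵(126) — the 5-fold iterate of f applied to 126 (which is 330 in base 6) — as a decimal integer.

126 = (3,3,0)_6 → 3⁴ + 3⁴ + 0⁴ = 162
162 = (4,3,0)_6 → 4⁴ + 3⁴ + 0⁴ = 337
337 = (1,3,2,1)_6 → 1⁴ + 3⁴ + 2⁴ + 1⁴ = 99
99 = (2,4,3)_6 → 2⁴ + 4⁴ + 3⁴ = 353
353 = (1,3,4,5)_6 → 1⁴ + 3⁴ + 4⁴ + 5⁴ = 963

963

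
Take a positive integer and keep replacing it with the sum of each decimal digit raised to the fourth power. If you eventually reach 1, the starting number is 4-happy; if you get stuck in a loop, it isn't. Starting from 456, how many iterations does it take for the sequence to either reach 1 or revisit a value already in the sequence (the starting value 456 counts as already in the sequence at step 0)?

12

456 → 2177
2177 → 4819
4819 → 10914
10914 → 6819
6819 → 11954
11954 → 7444
7444 → 3169
3169 → 7939
7939 → 15604
15604 → 2178
2178 → 6514
6514 → 2178  — 2178 repeats.
That took 12 steps.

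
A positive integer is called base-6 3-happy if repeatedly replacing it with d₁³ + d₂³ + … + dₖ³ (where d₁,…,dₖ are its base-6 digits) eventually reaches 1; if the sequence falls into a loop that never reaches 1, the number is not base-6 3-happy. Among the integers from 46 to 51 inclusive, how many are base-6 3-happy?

3

46: 46 → 66 → 126 → 54 → 28 → 128 → 62 → 73 → 9 → 28  — not base-6 3-happy
47: 47 → 127 → 55 → 29 → 189 → 153 → 92 → 43 → 3 → 27 → 91 → 36 → 1  — base-6 3-happy
48: 48 → 9 → 28 → 128 → 62 → 73 → 9  — not base-6 3-happy
49: 49 → 10 → 65 → 190 → 190  — not base-6 3-happy
50: 50 → 17 → 133 → 92 → 43 → 3 → 27 → 91 → 36 → 1  — base-6 3-happy
51: 51 → 36 → 1  — base-6 3-happy
base-6 3-happy: 47, 50, 51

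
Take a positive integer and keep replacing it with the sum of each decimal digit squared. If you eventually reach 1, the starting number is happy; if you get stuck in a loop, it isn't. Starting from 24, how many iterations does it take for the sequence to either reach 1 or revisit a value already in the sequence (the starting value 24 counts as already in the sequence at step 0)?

9

24 → 2² + 4² = 20
20 → 2² + 0² = 4
4 → 4² = 16
16 → 1² + 6² = 37
37 → 3² + 7² = 58
58 → 5² + 8² = 89
89 → 8² + 9² = 145
145 → 1² + 4² + 5² = 42
42 → 4² + 2² = 20  — 20 repeats.
That took 9 steps.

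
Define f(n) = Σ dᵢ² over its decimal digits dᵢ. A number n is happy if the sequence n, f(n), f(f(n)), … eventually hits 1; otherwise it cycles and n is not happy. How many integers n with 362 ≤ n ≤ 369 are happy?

4

362: 362 → 49 → 97 → 130 → 10 → 1  (reaches 1)
363: 363 → 54 → 41 → 17 → 50 → 25 → 29 → 85 → 89 → 145 → 42 → 20 → 4 → 16 → 37 → 58 → 89  (repeats 89)
364: 364 → 61 → 37 → 58 → 89 → 145 → 42 → 20 → 4 → 16 → 37  (repeats 37)
365: 365 → 70 → 49 → 97 → 130 → 10 → 1  (reaches 1)
366: 366 → 81 → 65 → 61 → 37 → 58 → 89 → 145 → 42 → 20 → 4 → 16 → 37  (repeats 37)
367: 367 → 94 → 97 → 130 → 10 → 1  (reaches 1)
368: 368 → 109 → 82 → 68 → 100 → 1  (reaches 1)
369: 369 → 126 → 41 → 17 → 50 → 25 → 29 → 85 → 89 → 145 → 42 → 20 → 4 → 16 → 37 → 58 → 89  (repeats 89)
happy: 362, 365, 367, 368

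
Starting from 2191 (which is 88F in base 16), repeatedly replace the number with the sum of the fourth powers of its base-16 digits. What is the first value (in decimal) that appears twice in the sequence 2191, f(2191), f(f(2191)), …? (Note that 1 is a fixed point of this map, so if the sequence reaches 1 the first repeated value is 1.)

2191 = (8,8,15)_16 → 8⁴ + 8⁴ + 15⁴ = 4096 + 4096 + 50625 = 58817
58817 = (14,5,12,1)_16 → 14⁴ + 5⁴ + 12⁴ + 1⁴ = 38416 + 625 + 20736 + 1 = 59778
59778 = (14,9,8,2)_16 → 14⁴ + 9⁴ + 8⁴ + 2⁴ = 38416 + 6561 + 4096 + 16 = 49089
49089 = (11,15,12,1)_16 → 11⁴ + 15⁴ + 12⁴ + 1⁴ = 14641 + 50625 + 20736 + 1 = 86003
86003 = (1,4,15,15,3)_16 → 1⁴ + 4⁴ + 15⁴ + 15⁴ + 3⁴ = 1 + 256 + 50625 + 50625 + 81 = 101588
101588 = (1,8,12,13,4)_16 → 1⁴ + 8⁴ + 12⁴ + 13⁴ + 4⁴ = 1 + 4096 + 20736 + 28561 + 256 = 53650
53650 = (13,1,9,2)_16 → 13⁴ + 1⁴ + 9⁴ + 2⁴ = 28561 + 1 + 6561 + 16 = 35139
35139 = (8,9,4,3)_16 → 8⁴ + 9⁴ + 4⁴ + 3⁴ = 4096 + 6561 + 256 + 81 = 10994
10994 = (2,10,15,2)_16 → 2⁴ + 10⁴ + 15⁴ + 2⁴ = 16 + 10000 + 50625 + 16 = 60657
60657 = (14,12,15,1)_16 → 14⁴ + 12⁴ + 15⁴ + 1⁴ = 38416 + 20736 + 50625 + 1 = 109778
109778 = (1,10,12,13,2)_16 → 1⁴ + 10⁴ + 12⁴ + 13⁴ + 2⁴ = 1 + 10000 + 20736 + 28561 + 16 = 59314
59314 = (14,7,11,2)_16 → 14⁴ + 7⁴ + 11⁴ + 2⁴ = 38416 + 2401 + 14641 + 16 = 55474
55474 = (13,8,11,2)_16 → 13⁴ + 8⁴ + 11⁴ + 2⁴ = 28561 + 4096 + 14641 + 16 = 47314
47314 = (11,8,13,2)_16 → 11⁴ + 8⁴ + 13⁴ + 2⁴ = 14641 + 4096 + 28561 + 16 = 47314  — 47314 already appeared earlier.

47314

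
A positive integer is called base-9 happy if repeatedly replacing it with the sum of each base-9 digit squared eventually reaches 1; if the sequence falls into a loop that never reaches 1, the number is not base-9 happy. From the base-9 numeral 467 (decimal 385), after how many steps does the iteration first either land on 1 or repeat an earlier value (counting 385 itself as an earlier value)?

385 = (4,6,7)_9 → 4² + 6² + 7² = 101
101 = (1,2,2)_9 → 1² + 2² + 2² = 9
9 = (1,0)_9 → 1² + 0² = 1  — reached 1.
That took 3 steps.

3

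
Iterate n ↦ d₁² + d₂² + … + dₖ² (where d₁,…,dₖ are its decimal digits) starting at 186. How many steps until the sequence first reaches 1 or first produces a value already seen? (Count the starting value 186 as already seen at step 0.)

186 → 1² + 8² + 6² = 1 + 64 + 36 = 101
101 → 1² + 0² + 1² = 1 + 0 + 1 = 2
2 → 2² = 4
4 → 4² = 16
16 → 1² + 6² = 1 + 36 = 37
37 → 3² + 7² = 9 + 49 = 58
58 → 5² + 8² = 25 + 64 = 89
89 → 8² + 9² = 64 + 81 = 145
145 → 1² + 4² + 5² = 1 + 16 + 25 = 42
42 → 4² + 2² = 16 + 4 = 20
20 → 2² + 0² = 4 + 0 = 4  — 4 repeats.
That took 11 steps.

11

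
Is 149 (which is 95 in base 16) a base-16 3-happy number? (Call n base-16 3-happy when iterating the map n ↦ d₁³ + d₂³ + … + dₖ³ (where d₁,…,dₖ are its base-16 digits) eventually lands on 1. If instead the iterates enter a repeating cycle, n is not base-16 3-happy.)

149 = (9,5)_16 → 9³ + 5³ = 854
854 = (3,5,6)_16 → 3³ + 5³ + 6³ = 368
368 = (1,7,0)_16 → 1³ + 7³ + 0³ = 344
344 = (1,5,8)_16 → 1³ + 5³ + 8³ = 638
638 = (2,7,14)_16 → 2³ + 7³ + 14³ = 3095
3095 = (12,1,7)_16 → 12³ + 1³ + 7³ = 2072
2072 = (8,1,8)_16 → 8³ + 1³ + 8³ = 1025
1025 = (4,0,1)_16 → 4³ + 0³ + 1³ = 65
65 = (4,1)_16 → 4³ + 1³ = 65  — 65 already seen; the sequence cycles without reaching 1.

not base-16 3-happy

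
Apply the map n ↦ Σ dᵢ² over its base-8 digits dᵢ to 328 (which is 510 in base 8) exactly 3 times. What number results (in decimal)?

26

328 = (5,1,0)_8 → 26
26 = (3,2)_8 → 13
13 = (1,5)_8 → 26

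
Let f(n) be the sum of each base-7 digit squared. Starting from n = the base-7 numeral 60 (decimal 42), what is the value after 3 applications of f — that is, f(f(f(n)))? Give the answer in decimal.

42 = (6,0)_7 → 6² + 0² = 36 + 0 = 36
36 = (5,1)_7 → 5² + 1² = 25 + 1 = 26
26 = (3,5)_7 → 3² + 5² = 9 + 25 = 34

34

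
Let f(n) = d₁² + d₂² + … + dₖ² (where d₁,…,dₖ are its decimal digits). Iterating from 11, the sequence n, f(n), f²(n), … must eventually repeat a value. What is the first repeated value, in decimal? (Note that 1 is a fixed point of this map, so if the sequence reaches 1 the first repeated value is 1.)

4

11 → 1² + 1² = 1 + 1 = 2
2 → 2² = 4
4 → 4² = 16
16 → 1² + 6² = 1 + 36 = 37
37 → 3² + 7² = 9 + 49 = 58
58 → 5² + 8² = 25 + 64 = 89
89 → 8² + 9² = 64 + 81 = 145
145 → 1² + 4² + 5² = 1 + 16 + 25 = 42
42 → 4² + 2² = 16 + 4 = 20
20 → 2² + 0² = 4 + 0 = 4  — 4 already appeared earlier.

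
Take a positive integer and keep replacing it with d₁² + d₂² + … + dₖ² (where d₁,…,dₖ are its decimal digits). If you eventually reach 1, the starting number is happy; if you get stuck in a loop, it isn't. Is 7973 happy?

7973 → 7² + 9² + 7² + 3² = 188
188 → 1² + 8² + 8² = 129
129 → 1² + 2² + 9² = 86
86 → 8² + 6² = 100
100 → 1² + 0² + 0² = 1  — reached 1.

happy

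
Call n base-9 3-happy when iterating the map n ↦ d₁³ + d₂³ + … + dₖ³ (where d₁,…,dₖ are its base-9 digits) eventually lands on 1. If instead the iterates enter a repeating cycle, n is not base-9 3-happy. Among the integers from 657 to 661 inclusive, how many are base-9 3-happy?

657: 657 → 513 → 243 → 27 → 27  (repeats 27)
658: 658 → 514 → 244 → 28 → 28  (repeats 28)
659: 659 → 521 → 755 → 521  (repeats 521)
660: 660 → 540 → 432 → 152 → 856 → 128 → 134 → 638 → 1198 → 470 → 476 → 980 → 540  (repeats 540)
661: 661 → 577 → 345 → 99 → 9 → 1  (reaches 1)
base-9 3-happy: 661

1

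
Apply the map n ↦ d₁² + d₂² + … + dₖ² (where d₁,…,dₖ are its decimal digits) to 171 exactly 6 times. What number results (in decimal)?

58

171 → 51
51 → 26
26 → 40
40 → 16
16 → 37
37 → 58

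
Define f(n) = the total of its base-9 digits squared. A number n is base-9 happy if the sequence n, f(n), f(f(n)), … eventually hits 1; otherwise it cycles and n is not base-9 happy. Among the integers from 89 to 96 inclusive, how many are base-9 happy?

2

89: 89 → 65 → 53 → 89  — not base-9 happy
90: 90 → 2 → 4 → 16 → 50 → 50  — not base-9 happy
91: 91 → 3 → 9 → 1  — base-9 happy
92: 92 → 6 → 36 → 16 → 50 → 50  — not base-9 happy
93: 93 → 11 → 5 → 25 → 53 → 89 → 65 → 53  — not base-9 happy
94: 94 → 18 → 4 → 16 → 50 → 50  — not base-9 happy
95: 95 → 27 → 9 → 1  — base-9 happy
96: 96 → 38 → 20 → 8 → 64 → 50 → 50  — not base-9 happy
base-9 happy: 91, 95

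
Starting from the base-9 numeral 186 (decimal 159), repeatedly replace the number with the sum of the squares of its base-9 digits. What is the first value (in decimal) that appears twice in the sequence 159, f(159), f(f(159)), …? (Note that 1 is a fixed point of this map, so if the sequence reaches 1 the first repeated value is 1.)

159 = (1,8,6)_9 → 1² + 8² + 6² = 101
101 = (1,2,2)_9 → 1² + 2² + 2² = 9
9 = (1,0)_9 → 1² + 0² = 1  — reached the fixed point 1.
1 → 1, so 1 is the first repeated value.

1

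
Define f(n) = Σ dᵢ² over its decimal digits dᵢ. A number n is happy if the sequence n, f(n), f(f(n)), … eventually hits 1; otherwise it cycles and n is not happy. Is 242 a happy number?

242 → 2² + 4² + 2² = 24
24 → 2² + 4² = 20
20 → 2² + 0² = 4
4 → 4² = 16
16 → 1² + 6² = 37
37 → 3² + 7² = 58
58 → 5² + 8² = 89
89 → 8² + 9² = 145
145 → 1² + 4² + 5² = 42
42 → 4² + 2² = 20  — 20 already seen; the sequence cycles without reaching 1.

not happy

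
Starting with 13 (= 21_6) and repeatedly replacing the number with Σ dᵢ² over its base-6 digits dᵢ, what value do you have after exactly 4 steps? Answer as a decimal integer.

13 = (2,1)_6 → 2² + 1² = 4 + 1 = 5
5 = (5)_6 → 5² = 25
25 = (4,1)_6 → 4² + 1² = 16 + 1 = 17
17 = (2,5)_6 → 2² + 5² = 4 + 25 = 29

29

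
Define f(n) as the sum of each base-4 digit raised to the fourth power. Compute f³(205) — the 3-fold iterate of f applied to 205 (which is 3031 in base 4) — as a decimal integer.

83

205 = (3,0,3,1)_4 → 3⁴ + 0⁴ + 3⁴ + 1⁴ = 163
163 = (2,2,0,3)_4 → 2⁴ + 2⁴ + 0⁴ + 3⁴ = 113
113 = (1,3,0,1)_4 → 1⁴ + 3⁴ + 0⁴ + 1⁴ = 83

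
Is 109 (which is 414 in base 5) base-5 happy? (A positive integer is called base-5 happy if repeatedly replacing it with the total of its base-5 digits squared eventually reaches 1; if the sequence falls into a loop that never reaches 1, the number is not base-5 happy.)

109 = (4,1,4)_5 → 4² + 1² + 4² = 33
33 = (1,1,3)_5 → 1² + 1² + 3² = 11
11 = (2,1)_5 → 2² + 1² = 5
5 = (1,0)_5 → 1² + 0² = 1  — reached 1.

base-5 happy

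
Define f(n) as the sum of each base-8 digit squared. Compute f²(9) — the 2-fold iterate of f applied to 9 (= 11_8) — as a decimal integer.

9 = (1,1)_8 → 1² + 1² = 2
2 = (2)_8 → 2² = 4

4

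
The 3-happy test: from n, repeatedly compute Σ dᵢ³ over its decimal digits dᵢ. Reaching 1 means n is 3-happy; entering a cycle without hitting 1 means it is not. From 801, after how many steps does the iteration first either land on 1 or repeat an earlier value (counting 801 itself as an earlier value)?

3

801 → 8³ + 0³ + 1³ = 512 + 0 + 1 = 513
513 → 5³ + 1³ + 3³ = 125 + 1 + 27 = 153
153 → 1³ + 5³ + 3³ = 1 + 125 + 27 = 153  — 153 repeats.
That took 3 steps.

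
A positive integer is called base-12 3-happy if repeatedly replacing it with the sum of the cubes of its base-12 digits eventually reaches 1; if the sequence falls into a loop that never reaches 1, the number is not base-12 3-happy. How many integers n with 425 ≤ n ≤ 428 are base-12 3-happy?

2

425: 425 → 1464 → 1008 → 343 → 415 → 1351 → 1136 → 1855 → 1344 → 793 → 342 → 288 → 8 → 512 → 755 → 1464  (repeats 1464)
426: 426 → 1555 → 2072 → 585 → 793 → 342 → 288 → 8 → 512 → 755 → 1464 → 1008 → 343 → 415 → 1351 → 1136 → 1855 → 1344 → 793  (repeats 793)
427: 427 → 1682 → 1851 → 1028 → 856 → 1520 → 1728 → 1  (reaches 1)
428: 428 → 1851 → 1028 → 856 → 1520 → 1728 → 1  (reaches 1)
base-12 3-happy: 427, 428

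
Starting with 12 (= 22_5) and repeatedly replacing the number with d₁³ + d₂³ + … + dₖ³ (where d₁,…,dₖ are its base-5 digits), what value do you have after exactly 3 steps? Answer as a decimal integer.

28

12 = (2,2)_5 → 2³ + 2³ = 16
16 = (3,1)_5 → 3³ + 1³ = 28
28 = (1,0,3)_5 → 1³ + 0³ + 3³ = 28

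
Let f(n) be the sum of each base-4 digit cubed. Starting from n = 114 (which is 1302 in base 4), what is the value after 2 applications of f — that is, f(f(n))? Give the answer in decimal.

114 = (1,3,0,2)_4 → 1³ + 3³ + 0³ + 2³ = 36
36 = (2,1,0)_4 → 2³ + 1³ + 0³ = 9

9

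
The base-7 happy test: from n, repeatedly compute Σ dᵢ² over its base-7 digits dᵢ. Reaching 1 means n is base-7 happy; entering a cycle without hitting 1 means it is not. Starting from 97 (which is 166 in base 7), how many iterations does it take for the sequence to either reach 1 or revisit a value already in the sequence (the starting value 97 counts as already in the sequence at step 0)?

7

97 = (1,6,6)_7 → 73
73 = (1,3,3)_7 → 19
19 = (2,5)_7 → 29
29 = (4,1)_7 → 17
17 = (2,3)_7 → 13
13 = (1,6)_7 → 37
37 = (5,2)_7 → 29  — 29 repeats.
That took 7 steps.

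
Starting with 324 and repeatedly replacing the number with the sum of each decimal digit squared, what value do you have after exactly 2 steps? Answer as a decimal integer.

85

324 → 3² + 2² + 4² = 9 + 4 + 16 = 29
29 → 2² + 9² = 4 + 81 = 85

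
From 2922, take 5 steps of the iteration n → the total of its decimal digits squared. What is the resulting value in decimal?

61

2922 → 2² + 9² + 2² + 2² = 4 + 81 + 4 + 4 = 93
93 → 9² + 3² = 81 + 9 = 90
90 → 9² + 0² = 81 + 0 = 81
81 → 8² + 1² = 64 + 1 = 65
65 → 6² + 5² = 36 + 25 = 61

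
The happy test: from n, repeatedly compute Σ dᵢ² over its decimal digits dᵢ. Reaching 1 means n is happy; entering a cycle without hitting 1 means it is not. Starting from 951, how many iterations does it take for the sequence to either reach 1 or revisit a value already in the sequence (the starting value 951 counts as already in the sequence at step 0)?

951 → 9² + 5² + 1² = 107
107 → 1² + 0² + 7² = 50
50 → 5² + 0² = 25
25 → 2² + 5² = 29
29 → 2² + 9² = 85
85 → 8² + 5² = 89
89 → 8² + 9² = 145
145 → 1² + 4² + 5² = 42
42 → 4² + 2² = 20
20 → 2² + 0² = 4
4 → 4² = 16
16 → 1² + 6² = 37
37 → 3² + 7² = 58
58 → 5² + 8² = 89  — 89 repeats.
That took 14 steps.

14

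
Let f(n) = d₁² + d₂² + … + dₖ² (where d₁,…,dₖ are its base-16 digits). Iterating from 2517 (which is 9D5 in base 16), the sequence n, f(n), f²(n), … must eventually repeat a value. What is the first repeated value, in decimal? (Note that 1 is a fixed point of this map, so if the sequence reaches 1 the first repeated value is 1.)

1

2517 = (9,13,5)_16 → 9² + 13² + 5² = 81 + 169 + 25 = 275
275 = (1,1,3)_16 → 1² + 1² + 3² = 1 + 1 + 9 = 11
11 = (11)_16 → 11² = 121
121 = (7,9)_16 → 7² + 9² = 49 + 81 = 130
130 = (8,2)_16 → 8² + 2² = 64 + 4 = 68
68 = (4,4)_16 → 4² + 4² = 16 + 16 = 32
32 = (2,0)_16 → 2² + 0² = 4 + 0 = 4
4 = (4)_16 → 4² = 16
16 = (1,0)_16 → 1² + 0² = 1 + 0 = 1  — reached the fixed point 1.
1 → 1, so 1 is the first repeated value.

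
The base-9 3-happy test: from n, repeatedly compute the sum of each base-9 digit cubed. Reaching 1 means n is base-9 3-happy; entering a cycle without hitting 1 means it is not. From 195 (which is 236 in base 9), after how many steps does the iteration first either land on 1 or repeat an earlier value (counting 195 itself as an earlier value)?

7

195 = (2,3,6)_9 → 2³ + 3³ + 6³ = 251
251 = (3,0,8)_9 → 3³ + 0³ + 8³ = 539
539 = (6,5,8)_9 → 6³ + 5³ + 8³ = 853
853 = (1,1,4,7)_9 → 1³ + 1³ + 4³ + 7³ = 409
409 = (5,0,4)_9 → 5³ + 0³ + 4³ = 189
189 = (2,3,0)_9 → 2³ + 3³ + 0³ = 35
35 = (3,8)_9 → 3³ + 8³ = 539  — 539 repeats.
That took 7 steps.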